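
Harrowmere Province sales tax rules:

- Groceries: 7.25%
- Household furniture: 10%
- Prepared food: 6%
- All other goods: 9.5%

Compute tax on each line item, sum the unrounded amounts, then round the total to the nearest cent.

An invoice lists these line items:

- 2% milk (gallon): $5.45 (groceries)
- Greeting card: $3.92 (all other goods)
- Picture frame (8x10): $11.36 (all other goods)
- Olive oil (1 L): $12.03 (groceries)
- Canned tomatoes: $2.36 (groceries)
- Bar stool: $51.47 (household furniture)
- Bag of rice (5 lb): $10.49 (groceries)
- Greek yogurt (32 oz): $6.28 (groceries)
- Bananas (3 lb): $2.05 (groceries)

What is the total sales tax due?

2% milk (gallon) $5.45: groceries → 7.25% → $0.395125
Greeting card $3.92: all other goods → 9.5% → $0.3724
Picture frame (8x10) $11.36: all other goods → 9.5% → $1.0792
Olive oil (1 L) $12.03: groceries → 7.25% → $0.872175
Canned tomatoes $2.36: groceries → 7.25% → $0.1711
Bar stool $51.47: household furniture → 10% → $5.147
Bag of rice (5 lb) $10.49: groceries → 7.25% → $0.760525
Greek yogurt (32 oz) $6.28: groceries → 7.25% → $0.4553
Bananas (3 lb) $2.05: groceries → 7.25% → $0.148625
Unrounded tax sum = $9.40145 → $9.40

$9.40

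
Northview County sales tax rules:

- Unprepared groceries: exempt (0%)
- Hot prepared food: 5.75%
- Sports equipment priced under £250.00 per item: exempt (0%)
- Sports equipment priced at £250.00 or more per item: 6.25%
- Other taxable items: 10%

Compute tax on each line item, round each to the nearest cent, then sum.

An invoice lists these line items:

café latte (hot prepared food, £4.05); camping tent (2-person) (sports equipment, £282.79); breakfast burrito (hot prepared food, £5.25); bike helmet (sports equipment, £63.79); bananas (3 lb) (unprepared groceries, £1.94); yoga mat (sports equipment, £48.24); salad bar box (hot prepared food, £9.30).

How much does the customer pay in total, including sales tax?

£434.09

Café latte £4.05: hot prepared food → 5.75% → £0.23
Camping tent (2-person) £282.79: sports equipment, £250.00 or more → 6.25% → £17.67
Breakfast burrito £5.25: hot prepared food → 5.75% → £0.30
Bike helmet £63.79: sports equipment, under £250.00 → 0% → £0.00
Bananas (3 lb) £1.94: unprepared groceries → 0% → £0.00
Yoga mat £48.24: sports equipment, under £250.00 → 0% → £0.00
Salad bar box £9.30: hot prepared food → 5.75% → £0.53
Subtotal = £415.36; tax = £18.73; total due = £434.09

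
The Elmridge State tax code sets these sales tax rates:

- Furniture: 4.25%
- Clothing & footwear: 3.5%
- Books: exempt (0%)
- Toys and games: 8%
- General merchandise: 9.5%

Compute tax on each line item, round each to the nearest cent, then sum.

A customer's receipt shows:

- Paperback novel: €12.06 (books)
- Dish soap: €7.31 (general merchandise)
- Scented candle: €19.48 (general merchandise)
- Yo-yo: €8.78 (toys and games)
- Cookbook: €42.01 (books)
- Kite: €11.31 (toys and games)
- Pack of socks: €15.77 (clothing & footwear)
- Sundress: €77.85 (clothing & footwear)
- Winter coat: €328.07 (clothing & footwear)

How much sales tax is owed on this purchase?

Paperback novel €12.06: books → 0% → €0.00
Dish soap €7.31: general merchandise → 9.5% → €0.69
Scented candle €19.48: general merchandise → 9.5% → €1.85
Yo-yo €8.78: toys and games → 8% → €0.70
Cookbook €42.01: books → 0% → €0.00
Kite €11.31: toys and games → 8% → €0.90
Pack of socks €15.77: clothing & footwear → 3.5% → €0.55
Sundress €77.85: clothing & footwear → 3.5% → €2.72
Winter coat €328.07: clothing & footwear → 3.5% → €11.48
Total tax = €0.69 + €1.85 + €0.70 + €0.90 + €0.55 + €2.72 + €11.48 = €18.89

€18.89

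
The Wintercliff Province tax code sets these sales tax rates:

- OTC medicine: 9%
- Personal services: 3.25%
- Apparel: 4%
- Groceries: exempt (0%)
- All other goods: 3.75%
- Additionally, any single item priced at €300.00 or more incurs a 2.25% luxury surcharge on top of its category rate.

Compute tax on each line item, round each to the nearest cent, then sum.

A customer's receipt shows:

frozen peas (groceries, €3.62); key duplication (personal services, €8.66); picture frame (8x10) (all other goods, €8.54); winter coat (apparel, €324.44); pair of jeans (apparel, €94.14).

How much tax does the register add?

€24.65

Frozen peas €3.62: groceries → 0% → €0.00
Key duplication €8.66: personal services → 3.25% → €0.28
Picture frame (8x10) €8.54: all other goods → 3.75% → €0.32
Winter coat €324.44: apparel → 4% + 2.25% surcharge = 6.25% → €20.28
Pair of jeans €94.14: apparel → 4% → €3.77
Total tax = €0.28 + €0.32 + €20.28 + €3.77 = €24.65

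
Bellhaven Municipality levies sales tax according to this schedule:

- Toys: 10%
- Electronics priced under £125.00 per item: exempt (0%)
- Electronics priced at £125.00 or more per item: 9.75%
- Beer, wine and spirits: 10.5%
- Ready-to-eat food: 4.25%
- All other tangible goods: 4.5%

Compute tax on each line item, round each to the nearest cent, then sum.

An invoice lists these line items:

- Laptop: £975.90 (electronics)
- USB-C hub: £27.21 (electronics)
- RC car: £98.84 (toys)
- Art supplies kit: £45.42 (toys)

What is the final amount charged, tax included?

Laptop £975.90: electronics, £125.00 or more → 9.75% → £95.15
USB-C hub £27.21: electronics, under £125.00 → 0% → £0.00
RC car £98.84: toys → 10% → £9.88
Art supplies kit £45.42: toys → 10% → £4.54
Subtotal = £1147.37; tax = £109.57; total due = £1256.94

£1256.94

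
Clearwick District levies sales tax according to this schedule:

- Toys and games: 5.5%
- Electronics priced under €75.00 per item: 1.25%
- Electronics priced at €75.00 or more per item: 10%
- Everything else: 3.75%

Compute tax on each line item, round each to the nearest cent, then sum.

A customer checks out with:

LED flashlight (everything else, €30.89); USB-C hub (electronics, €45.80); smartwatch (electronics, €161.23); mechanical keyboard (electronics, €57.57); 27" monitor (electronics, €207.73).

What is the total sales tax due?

€39.34

LED flashlight €30.89: everything else → 3.75% → €1.16
USB-C hub €45.80: electronics, under €75.00 → 1.25% → €0.57
Smartwatch €161.23: electronics, €75.00 or more → 10% → €16.12
Mechanical keyboard €57.57: electronics, under €75.00 → 1.25% → €0.72
27" monitor €207.73: electronics, €75.00 or more → 10% → €20.77
Total tax = €1.16 + €0.57 + €16.12 + €0.72 + €20.77 = €39.34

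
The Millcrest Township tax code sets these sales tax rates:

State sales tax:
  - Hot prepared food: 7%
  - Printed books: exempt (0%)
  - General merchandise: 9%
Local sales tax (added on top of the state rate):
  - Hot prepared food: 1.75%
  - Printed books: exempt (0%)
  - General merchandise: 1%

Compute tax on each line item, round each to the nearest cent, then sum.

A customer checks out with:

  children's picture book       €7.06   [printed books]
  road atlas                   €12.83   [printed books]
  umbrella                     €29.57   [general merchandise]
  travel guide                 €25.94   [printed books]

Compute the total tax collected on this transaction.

€2.96

Children's picture book €7.06: printed books → 0% + 0% local = 0% → €0.00
Road atlas €12.83: printed books → 0% + 0% local = 0% → €0.00
Umbrella €29.57: general merchandise → 9% + 1% local = 10% → €2.96
Travel guide €25.94: printed books → 0% + 0% local = 0% → €0.00
Total tax = €2.96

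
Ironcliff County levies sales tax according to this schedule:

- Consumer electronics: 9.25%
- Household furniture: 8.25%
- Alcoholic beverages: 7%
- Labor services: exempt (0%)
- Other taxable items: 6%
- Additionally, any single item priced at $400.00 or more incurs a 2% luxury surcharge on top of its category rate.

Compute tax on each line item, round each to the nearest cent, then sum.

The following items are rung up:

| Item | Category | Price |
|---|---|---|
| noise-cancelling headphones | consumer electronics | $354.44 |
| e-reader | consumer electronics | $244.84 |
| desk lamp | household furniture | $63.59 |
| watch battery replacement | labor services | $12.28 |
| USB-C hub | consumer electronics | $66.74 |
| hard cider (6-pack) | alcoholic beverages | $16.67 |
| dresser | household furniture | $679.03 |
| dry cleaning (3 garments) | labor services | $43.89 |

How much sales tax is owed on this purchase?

$137.63

Noise-cancelling headphones $354.44: consumer electronics → 9.25% → $32.79
E-reader $244.84: consumer electronics → 9.25% → $22.65
Desk lamp $63.59: household furniture → 8.25% → $5.25
Watch battery replacement $12.28: labor services → 0% → $0.00
USB-C hub $66.74: consumer electronics → 9.25% → $6.17
Hard cider (6-pack) $16.67: alcoholic beverages → 7% → $1.17
Dresser $679.03: household furniture → 8.25% + 2% surcharge = 10.25% → $69.60
Dry cleaning (3 garments) $43.89: labor services → 0% → $0.00
Total tax = $32.79 + $22.65 + $5.25 + $6.17 + $1.17 + $69.60 = $137.63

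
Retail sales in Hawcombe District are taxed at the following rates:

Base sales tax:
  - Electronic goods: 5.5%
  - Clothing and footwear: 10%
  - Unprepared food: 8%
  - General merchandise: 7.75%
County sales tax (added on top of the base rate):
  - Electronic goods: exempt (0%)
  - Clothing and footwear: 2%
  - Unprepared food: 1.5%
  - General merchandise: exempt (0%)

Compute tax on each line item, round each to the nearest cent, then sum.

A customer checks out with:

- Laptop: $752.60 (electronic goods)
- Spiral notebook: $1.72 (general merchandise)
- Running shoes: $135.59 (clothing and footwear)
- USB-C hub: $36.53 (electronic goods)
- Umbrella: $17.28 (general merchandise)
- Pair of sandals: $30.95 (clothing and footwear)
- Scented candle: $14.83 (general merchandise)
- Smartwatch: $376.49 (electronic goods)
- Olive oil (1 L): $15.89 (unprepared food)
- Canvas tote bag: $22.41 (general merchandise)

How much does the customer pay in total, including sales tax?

$1494.25

Laptop $752.60: electronic goods → 5.5% + 0% county = 5.5% → $41.39
Spiral notebook $1.72: general merchandise → 7.75% + 0% county = 7.75% → $0.13
Running shoes $135.59: clothing and footwear → 10% + 2% county = 12% → $16.27
USB-C hub $36.53: electronic goods → 5.5% + 0% county = 5.5% → $2.01
Umbrella $17.28: general merchandise → 7.75% + 0% county = 7.75% → $1.34
Pair of sandals $30.95: clothing and footwear → 10% + 2% county = 12% → $3.71
Scented candle $14.83: general merchandise → 7.75% + 0% county = 7.75% → $1.15
Smartwatch $376.49: electronic goods → 5.5% + 0% county = 5.5% → $20.71
Olive oil (1 L) $15.89: unprepared food → 8% + 1.5% county = 9.5% → $1.51
Canvas tote bag $22.41: general merchandise → 7.75% + 0% county = 7.75% → $1.74
Subtotal = $1404.29; tax = $89.96; total due = $1494.25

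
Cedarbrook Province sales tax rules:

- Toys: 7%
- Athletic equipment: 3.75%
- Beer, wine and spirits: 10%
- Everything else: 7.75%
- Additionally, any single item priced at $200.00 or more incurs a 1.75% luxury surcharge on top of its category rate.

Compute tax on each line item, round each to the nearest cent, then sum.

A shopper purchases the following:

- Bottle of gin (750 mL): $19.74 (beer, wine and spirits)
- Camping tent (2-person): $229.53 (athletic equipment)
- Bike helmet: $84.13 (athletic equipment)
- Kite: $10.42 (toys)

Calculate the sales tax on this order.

$18.47

Bottle of gin (750 mL) $19.74: beer, wine and spirits → 10% → $1.97
Camping tent (2-person) $229.53: athletic equipment → 3.75% + 1.75% surcharge = 5.5% → $12.62
Bike helmet $84.13: athletic equipment → 3.75% → $3.15
Kite $10.42: toys → 7% → $0.73
Total tax = $1.97 + $12.62 + $3.15 + $0.73 = $18.47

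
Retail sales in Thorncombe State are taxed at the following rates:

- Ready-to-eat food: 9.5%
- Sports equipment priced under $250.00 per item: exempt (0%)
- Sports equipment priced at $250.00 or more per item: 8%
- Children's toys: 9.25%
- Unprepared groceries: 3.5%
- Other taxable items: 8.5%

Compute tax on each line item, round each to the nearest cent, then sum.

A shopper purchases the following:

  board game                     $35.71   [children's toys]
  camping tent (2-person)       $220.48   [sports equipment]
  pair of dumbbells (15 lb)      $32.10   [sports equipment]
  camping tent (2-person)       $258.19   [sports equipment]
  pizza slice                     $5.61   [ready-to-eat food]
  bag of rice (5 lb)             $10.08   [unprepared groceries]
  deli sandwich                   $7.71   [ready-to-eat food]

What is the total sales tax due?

Board game $35.71: children's toys → 9.25% → $3.30
Camping tent (2-person) $220.48: sports equipment, under $250.00 → 0% → $0.00
Pair of dumbbells (15 lb) $32.10: sports equipment, under $250.00 → 0% → $0.00
Camping tent (2-person) $258.19: sports equipment, $250.00 or more → 8% → $20.66
Pizza slice $5.61: ready-to-eat food → 9.5% → $0.53
Bag of rice (5 lb) $10.08: unprepared groceries → 3.5% → $0.35
Deli sandwich $7.71: ready-to-eat food → 9.5% → $0.73
Total tax = $3.30 + $20.66 + $0.53 + $0.35 + $0.73 = $25.57

$25.57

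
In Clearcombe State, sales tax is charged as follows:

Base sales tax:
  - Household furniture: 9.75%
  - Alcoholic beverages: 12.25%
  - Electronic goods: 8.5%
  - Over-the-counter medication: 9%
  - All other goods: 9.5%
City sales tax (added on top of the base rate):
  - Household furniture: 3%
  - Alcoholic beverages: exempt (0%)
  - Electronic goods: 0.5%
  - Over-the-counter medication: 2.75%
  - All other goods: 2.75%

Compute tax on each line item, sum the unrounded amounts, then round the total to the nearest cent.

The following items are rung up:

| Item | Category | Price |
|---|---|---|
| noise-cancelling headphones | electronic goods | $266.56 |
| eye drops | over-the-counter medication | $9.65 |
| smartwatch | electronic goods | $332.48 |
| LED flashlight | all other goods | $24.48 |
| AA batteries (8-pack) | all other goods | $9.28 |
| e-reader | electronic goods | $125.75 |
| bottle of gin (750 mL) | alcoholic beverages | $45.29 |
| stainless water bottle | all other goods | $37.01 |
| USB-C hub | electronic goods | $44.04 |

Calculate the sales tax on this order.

$84.55

Noise-cancelling headphones $266.56: electronic goods → 8.5% + 0.5% city = 9% → $23.9904
Eye drops $9.65: over-the-counter medication → 9% + 2.75% city = 11.75% → $1.133875
Smartwatch $332.48: electronic goods → 8.5% + 0.5% city = 9% → $29.9232
LED flashlight $24.48: all other goods → 9.5% + 2.75% city = 12.25% → $2.9988
AA batteries (8-pack) $9.28: all other goods → 9.5% + 2.75% city = 12.25% → $1.1368
E-reader $125.75: electronic goods → 8.5% + 0.5% city = 9% → $11.3175
Bottle of gin (750 mL) $45.29: alcoholic beverages → 12.25% + 0% city = 12.25% → $5.548025
Stainless water bottle $37.01: all other goods → 9.5% + 2.75% city = 12.25% → $4.533725
USB-C hub $44.04: electronic goods → 8.5% + 0.5% city = 9% → $3.9636
Unrounded tax sum = $84.545925 → $84.55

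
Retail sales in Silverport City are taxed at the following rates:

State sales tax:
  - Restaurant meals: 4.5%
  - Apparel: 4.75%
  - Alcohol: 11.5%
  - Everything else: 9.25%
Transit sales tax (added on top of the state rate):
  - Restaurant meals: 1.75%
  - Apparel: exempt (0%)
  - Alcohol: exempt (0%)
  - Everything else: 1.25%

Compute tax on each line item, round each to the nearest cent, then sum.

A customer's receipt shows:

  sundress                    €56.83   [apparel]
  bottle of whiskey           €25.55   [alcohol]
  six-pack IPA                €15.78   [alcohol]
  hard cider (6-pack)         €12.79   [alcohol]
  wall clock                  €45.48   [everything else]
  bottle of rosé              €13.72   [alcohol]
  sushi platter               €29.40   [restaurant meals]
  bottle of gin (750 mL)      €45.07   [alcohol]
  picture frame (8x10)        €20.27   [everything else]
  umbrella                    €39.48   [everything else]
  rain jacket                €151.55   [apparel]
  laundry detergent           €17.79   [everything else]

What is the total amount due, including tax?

Sundress €56.83: apparel → 4.75% + 0% transit = 4.75% → €2.70
Bottle of whiskey €25.55: alcohol → 11.5% + 0% transit = 11.5% → €2.94
Six-pack IPA €15.78: alcohol → 11.5% + 0% transit = 11.5% → €1.81
Hard cider (6-pack) €12.79: alcohol → 11.5% + 0% transit = 11.5% → €1.47
Wall clock €45.48: everything else → 9.25% + 1.25% transit = 10.5% → €4.78
Bottle of rosé €13.72: alcohol → 11.5% + 0% transit = 11.5% → €1.58
Sushi platter €29.40: restaurant meals → 4.5% + 1.75% transit = 6.25% → €1.84
Bottle of gin (750 mL) €45.07: alcohol → 11.5% + 0% transit = 11.5% → €5.18
Picture frame (8x10) €20.27: everything else → 9.25% + 1.25% transit = 10.5% → €2.13
Umbrella €39.48: everything else → 9.25% + 1.25% transit = 10.5% → €4.15
Rain jacket €151.55: apparel → 4.75% + 0% transit = 4.75% → €7.20
Laundry detergent €17.79: everything else → 9.25% + 1.25% transit = 10.5% → €1.87
Subtotal = €473.71; tax = €37.65; total due = €511.36

€511.36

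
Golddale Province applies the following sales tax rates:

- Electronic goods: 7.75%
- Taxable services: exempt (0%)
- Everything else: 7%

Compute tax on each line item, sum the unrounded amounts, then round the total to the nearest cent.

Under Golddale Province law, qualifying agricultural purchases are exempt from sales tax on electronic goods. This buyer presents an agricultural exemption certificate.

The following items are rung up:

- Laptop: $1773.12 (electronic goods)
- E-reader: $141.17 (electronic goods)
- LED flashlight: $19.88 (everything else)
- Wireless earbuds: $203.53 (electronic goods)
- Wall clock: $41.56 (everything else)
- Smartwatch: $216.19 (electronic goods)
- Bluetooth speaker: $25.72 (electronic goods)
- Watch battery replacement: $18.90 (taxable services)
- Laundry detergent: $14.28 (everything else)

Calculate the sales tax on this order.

$5.30

Laptop $1773.12: electronic goods, buyer-exempt → 0% → $0.00
E-reader $141.17: electronic goods, buyer-exempt → 0% → $0.00
LED flashlight $19.88: everything else → 7% → $1.3916
Wireless earbuds $203.53: electronic goods, buyer-exempt → 0% → $0.00
Wall clock $41.56: everything else → 7% → $2.9092
Smartwatch $216.19: electronic goods, buyer-exempt → 0% → $0.00
Bluetooth speaker $25.72: electronic goods, buyer-exempt → 0% → $0.00
Watch battery replacement $18.90: taxable services → 0% → $0.00
Laundry detergent $14.28: everything else → 7% → $0.9996
Unrounded tax sum = $5.3004 → $5.30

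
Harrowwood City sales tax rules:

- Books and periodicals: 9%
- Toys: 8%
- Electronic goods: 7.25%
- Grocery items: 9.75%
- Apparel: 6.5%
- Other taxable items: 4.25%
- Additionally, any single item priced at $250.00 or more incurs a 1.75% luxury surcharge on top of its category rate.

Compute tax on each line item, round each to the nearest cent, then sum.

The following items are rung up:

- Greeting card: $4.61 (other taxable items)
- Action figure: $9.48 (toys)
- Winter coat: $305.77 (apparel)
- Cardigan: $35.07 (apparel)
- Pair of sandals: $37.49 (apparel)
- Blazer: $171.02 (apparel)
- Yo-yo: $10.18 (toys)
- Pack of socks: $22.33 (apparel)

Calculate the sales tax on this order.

$44.29

Greeting card $4.61: other taxable items → 4.25% → $0.20
Action figure $9.48: toys → 8% → $0.76
Winter coat $305.77: apparel → 6.5% + 1.75% surcharge = 8.25% → $25.23
Cardigan $35.07: apparel → 6.5% → $2.28
Pair of sandals $37.49: apparel → 6.5% → $2.44
Blazer $171.02: apparel → 6.5% → $11.12
Yo-yo $10.18: toys → 8% → $0.81
Pack of socks $22.33: apparel → 6.5% → $1.45
Total tax = $0.20 + $0.76 + $25.23 + $2.28 + $2.44 + $11.12 + $0.81 + $1.45 = $44.29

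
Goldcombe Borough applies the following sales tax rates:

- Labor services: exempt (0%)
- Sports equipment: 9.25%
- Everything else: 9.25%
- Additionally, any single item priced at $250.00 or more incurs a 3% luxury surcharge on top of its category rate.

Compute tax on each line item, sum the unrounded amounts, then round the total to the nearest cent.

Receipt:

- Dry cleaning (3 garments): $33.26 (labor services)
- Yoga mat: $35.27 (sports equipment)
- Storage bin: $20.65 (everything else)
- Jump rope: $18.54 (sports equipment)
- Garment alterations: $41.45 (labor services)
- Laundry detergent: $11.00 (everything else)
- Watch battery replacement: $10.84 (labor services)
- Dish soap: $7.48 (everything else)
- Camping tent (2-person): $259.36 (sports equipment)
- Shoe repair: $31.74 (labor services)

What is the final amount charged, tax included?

Dry cleaning (3 garments) $33.26: labor services → 0% → $0.00
Yoga mat $35.27: sports equipment → 9.25% → $3.262475
Storage bin $20.65: everything else → 9.25% → $1.910125
Jump rope $18.54: sports equipment → 9.25% → $1.71495
Garment alterations $41.45: labor services → 0% → $0.00
Laundry detergent $11.00: everything else → 9.25% → $1.0175
Watch battery replacement $10.84: labor services → 0% → $0.00
Dish soap $7.48: everything else → 9.25% → $0.6919
Camping tent (2-person) $259.36: sports equipment → 9.25% + 3% surcharge = 12.25% → $31.7716
Shoe repair $31.74: labor services → 0% → $0.00
Subtotal = $469.59; unrounded tax = $40.36855 → $40.37; total due = $509.96

$509.96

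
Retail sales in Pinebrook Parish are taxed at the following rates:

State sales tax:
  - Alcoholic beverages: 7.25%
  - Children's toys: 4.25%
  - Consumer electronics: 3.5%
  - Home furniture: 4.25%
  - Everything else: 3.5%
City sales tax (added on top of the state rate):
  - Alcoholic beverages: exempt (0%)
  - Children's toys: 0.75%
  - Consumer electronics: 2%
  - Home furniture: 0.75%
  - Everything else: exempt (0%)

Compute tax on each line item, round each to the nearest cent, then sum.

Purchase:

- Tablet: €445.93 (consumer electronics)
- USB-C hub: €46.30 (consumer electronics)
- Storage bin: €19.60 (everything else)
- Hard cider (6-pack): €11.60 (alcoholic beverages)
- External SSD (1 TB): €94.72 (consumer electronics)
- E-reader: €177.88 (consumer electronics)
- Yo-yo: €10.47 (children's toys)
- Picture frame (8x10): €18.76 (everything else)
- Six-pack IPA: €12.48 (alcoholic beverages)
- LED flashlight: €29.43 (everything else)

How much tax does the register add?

€46.71

Tablet €445.93: consumer electronics → 3.5% + 2% city = 5.5% → €24.53
USB-C hub €46.30: consumer electronics → 3.5% + 2% city = 5.5% → €2.55
Storage bin €19.60: everything else → 3.5% + 0% city = 3.5% → €0.69
Hard cider (6-pack) €11.60: alcoholic beverages → 7.25% + 0% city = 7.25% → €0.84
External SSD (1 TB) €94.72: consumer electronics → 3.5% + 2% city = 5.5% → €5.21
E-reader €177.88: consumer electronics → 3.5% + 2% city = 5.5% → €9.78
Yo-yo €10.47: children's toys → 4.25% + 0.75% city = 5% → €0.52
Picture frame (8x10) €18.76: everything else → 3.5% + 0% city = 3.5% → €0.66
Six-pack IPA €12.48: alcoholic beverages → 7.25% + 0% city = 7.25% → €0.90
LED flashlight €29.43: everything else → 3.5% + 0% city = 3.5% → €1.03
Total tax = €24.53 + €2.55 + €0.69 + €0.84 + €5.21 + €9.78 + €0.52 + €0.66 + €0.90 + €1.03 = €46.71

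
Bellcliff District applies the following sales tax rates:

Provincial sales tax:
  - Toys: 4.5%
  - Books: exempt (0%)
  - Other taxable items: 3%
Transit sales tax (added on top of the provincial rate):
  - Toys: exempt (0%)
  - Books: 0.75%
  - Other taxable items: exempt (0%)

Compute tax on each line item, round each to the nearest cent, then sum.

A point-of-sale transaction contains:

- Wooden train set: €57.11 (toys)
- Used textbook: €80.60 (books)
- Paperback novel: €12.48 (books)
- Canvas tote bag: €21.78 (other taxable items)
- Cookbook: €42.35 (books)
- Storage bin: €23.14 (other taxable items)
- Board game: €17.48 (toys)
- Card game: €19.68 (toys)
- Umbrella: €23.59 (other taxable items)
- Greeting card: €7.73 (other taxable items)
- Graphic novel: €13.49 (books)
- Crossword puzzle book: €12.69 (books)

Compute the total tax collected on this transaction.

€7.74

Wooden train set €57.11: toys → 4.5% + 0% transit = 4.5% → €2.57
Used textbook €80.60: books → 0% + 0.75% transit = 0.75% → €0.60
Paperback novel €12.48: books → 0% + 0.75% transit = 0.75% → €0.09
Canvas tote bag €21.78: other taxable items → 3% + 0% transit = 3% → €0.65
Cookbook €42.35: books → 0% + 0.75% transit = 0.75% → €0.32
Storage bin €23.14: other taxable items → 3% + 0% transit = 3% → €0.69
Board game €17.48: toys → 4.5% + 0% transit = 4.5% → €0.79
Card game €19.68: toys → 4.5% + 0% transit = 4.5% → €0.89
Umbrella €23.59: other taxable items → 3% + 0% transit = 3% → €0.71
Greeting card €7.73: other taxable items → 3% + 0% transit = 3% → €0.23
Graphic novel €13.49: books → 0% + 0.75% transit = 0.75% → €0.10
Crossword puzzle book €12.69: books → 0% + 0.75% transit = 0.75% → €0.10
Total tax = €2.57 + €0.60 + €0.09 + €0.65 + €0.32 + €0.69 + €0.79 + €0.89 + €0.71 + €0.23 + €0.10 + €0.10 = €7.74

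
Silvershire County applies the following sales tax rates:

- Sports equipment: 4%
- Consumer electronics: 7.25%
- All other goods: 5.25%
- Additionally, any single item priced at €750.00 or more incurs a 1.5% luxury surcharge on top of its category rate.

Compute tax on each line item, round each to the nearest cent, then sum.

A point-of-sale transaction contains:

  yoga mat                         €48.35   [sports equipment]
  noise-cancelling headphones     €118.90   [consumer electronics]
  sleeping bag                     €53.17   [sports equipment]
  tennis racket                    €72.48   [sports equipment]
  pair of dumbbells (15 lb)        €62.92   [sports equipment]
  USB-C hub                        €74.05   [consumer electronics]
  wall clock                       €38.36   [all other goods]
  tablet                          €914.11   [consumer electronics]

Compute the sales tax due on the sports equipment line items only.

Yoga mat €48.35: sports equipment → 4% → €1.93
Sleeping bag €53.17: sports equipment → 4% → €2.13
Tennis racket €72.48: sports equipment → 4% → €2.90
Pair of dumbbells (15 lb) €62.92: sports equipment → 4% → €2.52
Tax on sports equipment = €1.93 + €2.13 + €2.90 + €2.52 = €9.48

€9.48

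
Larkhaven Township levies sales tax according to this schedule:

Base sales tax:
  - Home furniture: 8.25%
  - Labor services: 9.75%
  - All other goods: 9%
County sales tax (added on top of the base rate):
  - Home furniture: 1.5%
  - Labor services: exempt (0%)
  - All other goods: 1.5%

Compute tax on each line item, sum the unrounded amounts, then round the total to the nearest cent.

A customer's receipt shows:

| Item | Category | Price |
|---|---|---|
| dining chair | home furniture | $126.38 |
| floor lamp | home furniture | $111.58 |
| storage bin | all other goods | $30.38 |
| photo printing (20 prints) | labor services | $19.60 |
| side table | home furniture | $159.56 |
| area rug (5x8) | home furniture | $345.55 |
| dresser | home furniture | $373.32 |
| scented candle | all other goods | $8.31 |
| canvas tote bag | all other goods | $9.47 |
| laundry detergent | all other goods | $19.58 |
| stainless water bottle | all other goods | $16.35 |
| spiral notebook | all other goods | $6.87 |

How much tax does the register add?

Dining chair $126.38: home furniture → 8.25% + 1.5% county = 9.75% → $12.32205
Floor lamp $111.58: home furniture → 8.25% + 1.5% county = 9.75% → $10.87905
Storage bin $30.38: all other goods → 9% + 1.5% county = 10.5% → $3.1899
Photo printing (20 prints) $19.60: labor services → 9.75% + 0% county = 9.75% → $1.911
Side table $159.56: home furniture → 8.25% + 1.5% county = 9.75% → $15.5571
Area rug (5x8) $345.55: home furniture → 8.25% + 1.5% county = 9.75% → $33.691125
Dresser $373.32: home furniture → 8.25% + 1.5% county = 9.75% → $36.3987
Scented candle $8.31: all other goods → 9% + 1.5% county = 10.5% → $0.87255
Canvas tote bag $9.47: all other goods → 9% + 1.5% county = 10.5% → $0.99435
Laundry detergent $19.58: all other goods → 9% + 1.5% county = 10.5% → $2.0559
Stainless water bottle $16.35: all other goods → 9% + 1.5% county = 10.5% → $1.71675
Spiral notebook $6.87: all other goods → 9% + 1.5% county = 10.5% → $0.72135
Unrounded tax sum = $120.309825 → $120.31

$120.31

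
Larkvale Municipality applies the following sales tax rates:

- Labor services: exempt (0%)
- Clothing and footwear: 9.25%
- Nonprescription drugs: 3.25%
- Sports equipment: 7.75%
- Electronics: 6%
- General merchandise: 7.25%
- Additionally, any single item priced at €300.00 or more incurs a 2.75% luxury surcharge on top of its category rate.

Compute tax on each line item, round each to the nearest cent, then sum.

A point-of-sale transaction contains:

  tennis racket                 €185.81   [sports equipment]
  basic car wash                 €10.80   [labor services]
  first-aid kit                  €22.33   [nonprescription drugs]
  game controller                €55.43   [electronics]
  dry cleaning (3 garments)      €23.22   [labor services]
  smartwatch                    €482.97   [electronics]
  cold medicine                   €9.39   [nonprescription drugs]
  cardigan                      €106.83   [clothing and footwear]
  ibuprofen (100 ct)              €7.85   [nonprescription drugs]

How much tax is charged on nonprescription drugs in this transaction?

First-aid kit €22.33: nonprescription drugs → 3.25% → €0.73
Cold medicine €9.39: nonprescription drugs → 3.25% → €0.31
Ibuprofen (100 ct) €7.85: nonprescription drugs → 3.25% → €0.26
Tax on nonprescription drugs = €0.73 + €0.31 + €0.26 = €1.30

€1.30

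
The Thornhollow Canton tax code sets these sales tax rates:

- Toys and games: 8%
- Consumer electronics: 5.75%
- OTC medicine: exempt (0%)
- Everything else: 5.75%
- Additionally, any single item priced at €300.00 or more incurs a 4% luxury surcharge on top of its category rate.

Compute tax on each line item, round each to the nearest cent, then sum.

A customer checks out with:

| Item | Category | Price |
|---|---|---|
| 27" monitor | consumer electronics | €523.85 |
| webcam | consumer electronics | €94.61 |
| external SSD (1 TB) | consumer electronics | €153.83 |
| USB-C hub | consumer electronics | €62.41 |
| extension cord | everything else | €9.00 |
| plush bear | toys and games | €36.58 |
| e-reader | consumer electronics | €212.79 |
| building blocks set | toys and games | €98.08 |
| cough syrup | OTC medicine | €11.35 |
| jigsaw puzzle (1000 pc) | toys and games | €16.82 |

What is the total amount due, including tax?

€1313.17

27" monitor €523.85: consumer electronics → 5.75% + 4% surcharge = 9.75% → €51.08
Webcam €94.61: consumer electronics → 5.75% → €5.44
External SSD (1 TB) €153.83: consumer electronics → 5.75% → €8.85
USB-C hub €62.41: consumer electronics → 5.75% → €3.59
Extension cord €9.00: everything else → 5.75% → €0.52
Plush bear €36.58: toys and games → 8% → €2.93
E-reader €212.79: consumer electronics → 5.75% → €12.24
Building blocks set €98.08: toys and games → 8% → €7.85
Cough syrup €11.35: OTC medicine → 0% → €0.00
Jigsaw puzzle (1000 pc) €16.82: toys and games → 8% → €1.35
Subtotal = €1219.32; tax = €93.85; total due = €1313.17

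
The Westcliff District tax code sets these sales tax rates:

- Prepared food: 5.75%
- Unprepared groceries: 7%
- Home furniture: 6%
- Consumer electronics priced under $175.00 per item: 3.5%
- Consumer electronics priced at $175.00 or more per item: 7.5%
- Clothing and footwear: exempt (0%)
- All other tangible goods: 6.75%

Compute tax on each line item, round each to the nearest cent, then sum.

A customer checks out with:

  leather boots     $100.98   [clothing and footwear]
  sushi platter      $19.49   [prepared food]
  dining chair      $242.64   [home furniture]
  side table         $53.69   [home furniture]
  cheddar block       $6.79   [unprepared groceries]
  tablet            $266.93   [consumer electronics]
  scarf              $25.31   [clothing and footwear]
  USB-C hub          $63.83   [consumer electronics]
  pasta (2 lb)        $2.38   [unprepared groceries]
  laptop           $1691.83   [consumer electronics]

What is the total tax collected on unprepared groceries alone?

Cheddar block $6.79: unprepared groceries → 7% → $0.48
Pasta (2 lb) $2.38: unprepared groceries → 7% → $0.17
Tax on unprepared groceries = $0.48 + $0.17 = $0.65

$0.65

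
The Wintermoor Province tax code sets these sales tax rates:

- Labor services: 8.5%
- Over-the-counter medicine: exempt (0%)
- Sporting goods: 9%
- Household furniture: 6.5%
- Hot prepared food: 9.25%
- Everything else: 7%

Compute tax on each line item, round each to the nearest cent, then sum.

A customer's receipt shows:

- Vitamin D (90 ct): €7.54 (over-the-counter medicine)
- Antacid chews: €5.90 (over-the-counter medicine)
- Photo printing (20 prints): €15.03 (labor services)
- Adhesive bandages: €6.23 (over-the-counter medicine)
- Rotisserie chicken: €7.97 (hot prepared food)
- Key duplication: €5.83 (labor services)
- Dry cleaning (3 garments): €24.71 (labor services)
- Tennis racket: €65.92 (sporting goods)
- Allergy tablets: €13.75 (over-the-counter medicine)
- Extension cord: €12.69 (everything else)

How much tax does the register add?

Vitamin D (90 ct) €7.54: over-the-counter medicine → 0% → €0.00
Antacid chews €5.90: over-the-counter medicine → 0% → €0.00
Photo printing (20 prints) €15.03: labor services → 8.5% → €1.28
Adhesive bandages €6.23: over-the-counter medicine → 0% → €0.00
Rotisserie chicken €7.97: hot prepared food → 9.25% → €0.74
Key duplication €5.83: labor services → 8.5% → €0.50
Dry cleaning (3 garments) €24.71: labor services → 8.5% → €2.10
Tennis racket €65.92: sporting goods → 9% → €5.93
Allergy tablets €13.75: over-the-counter medicine → 0% → €0.00
Extension cord €12.69: everything else → 7% → €0.89
Total tax = €1.28 + €0.74 + €0.50 + €2.10 + €5.93 + €0.89 = €11.44

€11.44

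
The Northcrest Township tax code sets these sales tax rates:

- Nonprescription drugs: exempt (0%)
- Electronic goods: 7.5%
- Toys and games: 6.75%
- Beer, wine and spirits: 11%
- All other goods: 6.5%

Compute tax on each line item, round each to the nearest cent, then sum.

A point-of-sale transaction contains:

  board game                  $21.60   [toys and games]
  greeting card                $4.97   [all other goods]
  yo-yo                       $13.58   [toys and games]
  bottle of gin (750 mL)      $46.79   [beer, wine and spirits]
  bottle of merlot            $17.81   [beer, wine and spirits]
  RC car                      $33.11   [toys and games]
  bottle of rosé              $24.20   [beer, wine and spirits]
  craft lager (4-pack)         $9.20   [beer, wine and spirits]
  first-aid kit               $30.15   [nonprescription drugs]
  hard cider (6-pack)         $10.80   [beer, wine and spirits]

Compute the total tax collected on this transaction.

$16.90

Board game $21.60: toys and games → 6.75% → $1.46
Greeting card $4.97: all other goods → 6.5% → $0.32
Yo-yo $13.58: toys and games → 6.75% → $0.92
Bottle of gin (750 mL) $46.79: beer, wine and spirits → 11% → $5.15
Bottle of merlot $17.81: beer, wine and spirits → 11% → $1.96
RC car $33.11: toys and games → 6.75% → $2.23
Bottle of rosé $24.20: beer, wine and spirits → 11% → $2.66
Craft lager (4-pack) $9.20: beer, wine and spirits → 11% → $1.01
First-aid kit $30.15: nonprescription drugs → 0% → $0.00
Hard cider (6-pack) $10.80: beer, wine and spirits → 11% → $1.19
Total tax = $1.46 + $0.32 + $0.92 + $5.15 + $1.96 + $2.23 + $2.66 + $1.01 + $1.19 = $16.90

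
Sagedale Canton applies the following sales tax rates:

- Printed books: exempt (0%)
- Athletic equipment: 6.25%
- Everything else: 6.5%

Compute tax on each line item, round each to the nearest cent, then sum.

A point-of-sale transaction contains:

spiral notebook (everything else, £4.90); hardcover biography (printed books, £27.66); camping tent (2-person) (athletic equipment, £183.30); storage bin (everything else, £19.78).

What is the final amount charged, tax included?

Spiral notebook £4.90: everything else → 6.5% → £0.32
Hardcover biography £27.66: printed books → 0% → £0.00
Camping tent (2-person) £183.30: athletic equipment → 6.25% → £11.46
Storage bin £19.78: everything else → 6.5% → £1.29
Subtotal = £235.64; tax = £13.07; total due = £248.71

£248.71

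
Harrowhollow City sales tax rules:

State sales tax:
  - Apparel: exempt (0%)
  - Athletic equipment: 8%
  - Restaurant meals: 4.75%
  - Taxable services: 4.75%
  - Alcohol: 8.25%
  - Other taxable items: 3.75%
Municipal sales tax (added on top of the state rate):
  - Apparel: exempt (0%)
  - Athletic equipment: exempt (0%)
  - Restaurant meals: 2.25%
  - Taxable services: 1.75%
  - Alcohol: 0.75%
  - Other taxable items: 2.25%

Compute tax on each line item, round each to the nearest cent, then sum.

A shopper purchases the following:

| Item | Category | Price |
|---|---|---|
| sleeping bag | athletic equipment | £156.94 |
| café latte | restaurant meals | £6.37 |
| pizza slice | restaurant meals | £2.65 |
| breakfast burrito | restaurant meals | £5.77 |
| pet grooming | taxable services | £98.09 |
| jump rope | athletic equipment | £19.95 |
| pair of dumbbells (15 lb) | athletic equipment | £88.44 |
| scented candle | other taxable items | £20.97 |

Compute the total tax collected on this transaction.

Sleeping bag £156.94: athletic equipment → 8% + 0% municipal = 8% → £12.56
Café latte £6.37: restaurant meals → 4.75% + 2.25% municipal = 7% → £0.45
Pizza slice £2.65: restaurant meals → 4.75% + 2.25% municipal = 7% → £0.19
Breakfast burrito £5.77: restaurant meals → 4.75% + 2.25% municipal = 7% → £0.40
Pet grooming £98.09: taxable services → 4.75% + 1.75% municipal = 6.5% → £6.38
Jump rope £19.95: athletic equipment → 8% + 0% municipal = 8% → £1.60
Pair of dumbbells (15 lb) £88.44: athletic equipment → 8% + 0% municipal = 8% → £7.08
Scented candle £20.97: other taxable items → 3.75% + 2.25% municipal = 6% → £1.26
Total tax = £12.56 + £0.45 + £0.19 + £0.40 + £6.38 + £1.60 + £7.08 + £1.26 = £29.92

£29.92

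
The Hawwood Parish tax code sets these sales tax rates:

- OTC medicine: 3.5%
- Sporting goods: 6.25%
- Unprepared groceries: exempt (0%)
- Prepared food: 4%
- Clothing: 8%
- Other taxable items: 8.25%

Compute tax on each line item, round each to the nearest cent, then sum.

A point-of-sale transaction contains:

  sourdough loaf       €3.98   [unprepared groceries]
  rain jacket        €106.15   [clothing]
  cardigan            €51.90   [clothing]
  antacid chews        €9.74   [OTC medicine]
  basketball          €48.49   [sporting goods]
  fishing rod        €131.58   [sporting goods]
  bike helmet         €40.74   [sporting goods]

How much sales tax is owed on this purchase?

Sourdough loaf €3.98: unprepared groceries → 0% → €0.00
Rain jacket €106.15: clothing → 8% → €8.49
Cardigan €51.90: clothing → 8% → €4.15
Antacid chews €9.74: OTC medicine → 3.5% → €0.34
Basketball €48.49: sporting goods → 6.25% → €3.03
Fishing rod €131.58: sporting goods → 6.25% → €8.22
Bike helmet €40.74: sporting goods → 6.25% → €2.55
Total tax = €8.49 + €4.15 + €0.34 + €3.03 + €8.22 + €2.55 = €26.78

€26.78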